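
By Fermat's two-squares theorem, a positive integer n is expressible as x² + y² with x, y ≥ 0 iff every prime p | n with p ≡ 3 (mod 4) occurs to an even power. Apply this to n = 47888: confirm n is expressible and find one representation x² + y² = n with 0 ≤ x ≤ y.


Step 1: Factor n = 47888 = 2^4 · 41 · 73.
Step 2: Check the mod-4 condition on each prime factor: 2 = 2 (special); 41 ≡ 1 (mod 4), exponent 1; 73 ≡ 1 (mod 4), exponent 1.
All primes ≡ 3 (mod 4) appear to even exponent (or don't appear), so by the two-squares theorem n IS expressible as a sum of two squares.
Step 3: Build a representation. Group n = k² · m with k = 4 and m = 41 · 73 = 2993 (a product of primes ≡ 1 (mod 4)); a representation of m scales to one of n via (k·x)² + (k·y)² = k²(x² + y²). Each prime p ≡ 1 (mod 4) is itself a sum of two squares; find a² by testing p − a² for a perfect square:
  41: 41 − 1² = 40, 41 − 2² = 37, 41 − 3² = 32, 41 − 4² = 25 = 5² ⇒ 41 = 4² + 5².
  73: 73 − 1² = 72, 73 − 2² = 69, 73 − 3² = 64 = 8² ⇒ 73 = 3² + 8².
  Combine using the Brahmagupta–Fibonacci identity (a² + b²)(c² + d²) = (ac − bd)² + (ad + bc)² = (ac + bd)² + (ad − bc)²:
  41 · 73 = 2993: from (4² + 5²)(3² + 8²), take (4·3 − 5·8, 4·8 + 5·3) = (12 − 40, 32 + 15) = (-28, 47); dropping signs (only squares matter) gives (28, 47); check 28² + 47² = 784 + 2209 = 2993 ✓.
  Scale by k = 4: (4·28, 4·47) = (112, 188).
Step 4: Order so x ≤ y and verify: 112² + 188² = 12544 + 35344 = 47888 = n. ✓

n = 47888 = 112² + 188² (one valid representation with x ≤ y).


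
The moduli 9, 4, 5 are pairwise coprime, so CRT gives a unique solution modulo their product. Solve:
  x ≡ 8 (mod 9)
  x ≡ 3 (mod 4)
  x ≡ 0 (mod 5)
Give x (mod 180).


Moduli 9, 4, 5 are pairwise coprime; by CRT there is a unique solution modulo M = 9 · 4 · 5 = 180.
Solve pairwise, accumulating the modulus:
  Start with x ≡ 8 (mod 9).
  Combine with x ≡ 3 (mod 4): since gcd(9, 4) = 1, we get a unique residue mod 36.
    Write x = 8 + 9·t and substitute into x ≡ 3 (mod 4): 9·t ≡ 3 − 8 = -5 (mod 4).
    Reduce coefficients mod 4: 1·t ≡ 3 (mod 4).
    So t ≡ 3 (mod 4).
    Then x = 8 + 9·3 = 35, valid modulo lcm(9, 4) = 36: x ≡ 35 (mod 36).
  Combine with x ≡ 0 (mod 5): since gcd(36, 5) = 1, we get a unique residue mod 180.
    Write x = 35 + 36·t and substitute into x ≡ 0 (mod 5): 36·t ≡ 0 − 35 = -35 (mod 5).
    Reduce coefficients mod 5: 1·t ≡ 0 (mod 5).
    So t ≡ 0 (mod 5).
    Then x = 35 + 36·0 = 35, valid modulo lcm(36, 5) = 180: x ≡ 35 (mod 180).
Verify: 35 mod 9 = 8 ✓, 35 mod 4 = 3 ✓, 35 mod 5 = 0 ✓.

x ≡ 35 (mod 180).


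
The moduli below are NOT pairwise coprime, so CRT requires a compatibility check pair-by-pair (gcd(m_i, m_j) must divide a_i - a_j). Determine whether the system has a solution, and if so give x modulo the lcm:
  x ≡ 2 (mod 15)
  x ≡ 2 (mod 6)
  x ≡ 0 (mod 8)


Moduli 15, 6, 8 are not pairwise coprime, so CRT works modulo lcm(m_i) when all pairwise compatibility conditions hold.
Pairwise compatibility: gcd(m_i, m_j) must divide a_i - a_j for every pair.
Merge one congruence at a time:
  Start: x ≡ 2 (mod 15).
  Combine with x ≡ 2 (mod 6): gcd(15, 6) = 3; 2 - 2 = 0, which IS divisible by 3, so compatible.
    Write x = 2 + 15·t and substitute into x ≡ 2 (mod 6): 15·t ≡ 2 − 2 = 0 (mod 6).
    Divide the congruence (and modulus) by g = 3: 5·t ≡ 0 (mod 2).
    Reduce coefficients mod 2: 1·t ≡ 0 (mod 2).
    So t ≡ 0 (mod 2).
    Then x = 2 + 15·0 = 2, valid modulo lcm(15, 6) = 30: x ≡ 2 (mod 30).
  Combine with x ≡ 0 (mod 8): gcd(30, 8) = 2; 0 - 2 = -2, which IS divisible by 2, so compatible.
    Write x = 2 + 30·t and substitute into x ≡ 0 (mod 8): 30·t ≡ 0 − 2 = -2 (mod 8).
    Divide the congruence (and modulus) by g = 2: 15·t ≡ -1 (mod 4).
    Reduce coefficients mod 4: 3·t ≡ 3 (mod 4).
    The inverse of 3 mod 4 is 3 (since 3·3 = 9 = 2·4 + 1), so t ≡ 3·3 = 9 ≡ 1 (mod 4).
    Then x = 2 + 30·1 = 32, valid modulo lcm(30, 8) = 120: x ≡ 32 (mod 120).
Verify: 32 mod 15 = 2, 32 mod 6 = 2, 32 mod 8 = 0.

x ≡ 32 (mod 120).


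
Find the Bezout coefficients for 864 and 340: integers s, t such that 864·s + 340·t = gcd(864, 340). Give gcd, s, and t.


Euclidean algorithm on (864, 340) — divide until remainder is 0:
  864 = 2 · 340 + 184
  340 = 1 · 184 + 156
  184 = 1 · 156 + 28
  156 = 5 · 28 + 16
  28 = 1 · 16 + 12
  16 = 1 · 12 + 4
  12 = 3 · 4 + 0
gcd(864, 340) = 4.
Track Bezout coefficients alongside the remainders: start with r₀ = 864 = a·1 + b·0 (s = 1, t = 0) and r₁ = 340 = a·0 + b·1 (s = 0, t = 1); each new remainder r_{k+1} = r_{k-1} − q_k·r_k inherits s_{k+1} = s_{k-1} − q_k·s_k, t_{k+1} = t_{k-1} − q_k·t_k, so r_k = a·s_k + b·t_k at every step:
  q = 2: r = 184, s = 1 − 2·0 = 1, t = 0 − 2·1 = -2  (check: 864·1 + 340·(-2) = 184)
  q = 1: r = 156, s = 0 − 1·1 = -1, t = 1 − 1·(-2) = 3  (check: 864·(-1) + 340·3 = 156)
  q = 1: r = 28, s = 1 − 1·(-1) = 2, t = -2 − 1·3 = -5  (check: 864·2 + 340·(-5) = 28)
  q = 5: r = 16, s = -1 − 5·2 = -11, t = 3 − 5·(-5) = 28  (check: 864·(-11) + 340·28 = 16)
  q = 1: r = 12, s = 2 − 1·(-11) = 13, t = -5 − 1·28 = -33  (check: 864·13 + 340·(-33) = 12)
  q = 1: r = 4, s = -11 − 1·13 = -24, t = 28 − 1·(-33) = 61  (check: 864·(-24) + 340·61 = 4)
The row with r = 4 (the gcd) gives the Bezout coefficients s = -24, t = 61.
Result: 864 · (-24) + 340 · (61) = 4.

gcd(864, 340) = 4; s = -24, t = 61 (check: 864·(-24) + 340·61 = 4).


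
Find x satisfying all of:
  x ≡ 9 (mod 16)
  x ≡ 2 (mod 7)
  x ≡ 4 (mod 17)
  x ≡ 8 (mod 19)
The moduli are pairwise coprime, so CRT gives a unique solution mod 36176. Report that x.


Product of moduli M = 16 · 7 · 17 · 19 = 36176.
Merge one congruence at a time:
  Start: x ≡ 9 (mod 16).
  Combine with x ≡ 2 (mod 7); new modulus lcm = 112.
    Write x = 9 + 16·t and substitute into x ≡ 2 (mod 7): 16·t ≡ 2 − 9 = -7 (mod 7).
    Reduce coefficients mod 7: 2·t ≡ 0 (mod 7).
    The inverse of 2 mod 7 is 4 (since 2·4 = 8 = 1·7 + 1), so t ≡ 4·0 = 0 ≡ 0 (mod 7).
    Then x = 9 + 16·0 = 9, valid modulo lcm(16, 7) = 112: x ≡ 9 (mod 112).
  Combine with x ≡ 4 (mod 17); new modulus lcm = 1904.
    Write x = 9 + 112·t and substitute into x ≡ 4 (mod 17): 112·t ≡ 4 − 9 = -5 (mod 17).
    Reduce coefficients mod 17: 10·t ≡ 12 (mod 17).
    The inverse of 10 mod 17 is 12 (since 10·12 = 120 = 7·17 + 1), so t ≡ 12·12 = 144 ≡ 8 (mod 17).
    Then x = 9 + 112·8 = 905, valid modulo lcm(112, 17) = 1904: x ≡ 905 (mod 1904).
  Combine with x ≡ 8 (mod 19); new modulus lcm = 36176.
    Write x = 905 + 1904·t and substitute into x ≡ 8 (mod 19): 1904·t ≡ 8 − 905 = -897 (mod 19).
    Reduce coefficients mod 19: 4·t ≡ 15 (mod 19).
    The inverse of 4 mod 19 is 5 (since 4·5 = 20 = 1·19 + 1), so t ≡ 5·15 = 75 ≡ 18 (mod 19).
    Then x = 905 + 1904·18 = 35177, valid modulo lcm(1904, 19) = 36176: x ≡ 35177 (mod 36176).
Verify against each original: 35177 mod 16 = 9, 35177 mod 7 = 2, 35177 mod 17 = 4, 35177 mod 19 = 8.

x ≡ 35177 (mod 36176).


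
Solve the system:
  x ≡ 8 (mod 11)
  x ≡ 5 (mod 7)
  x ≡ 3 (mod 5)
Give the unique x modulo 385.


Moduli 11, 7, 5 are pairwise coprime; by CRT there is a unique solution modulo M = 11 · 7 · 5 = 385.
Solve pairwise, accumulating the modulus:
  Start with x ≡ 8 (mod 11).
  Combine with x ≡ 5 (mod 7): since gcd(11, 7) = 1, we get a unique residue mod 77.
    Write x = 8 + 11·t and substitute into x ≡ 5 (mod 7): 11·t ≡ 5 − 8 = -3 (mod 7).
    Reduce coefficients mod 7: 4·t ≡ 4 (mod 7).
    The inverse of 4 mod 7 is 2 (since 4·2 = 8 = 1·7 + 1), so t ≡ 2·4 = 8 ≡ 1 (mod 7).
    Then x = 8 + 11·1 = 19, valid modulo lcm(11, 7) = 77: x ≡ 19 (mod 77).
  Combine with x ≡ 3 (mod 5): since gcd(77, 5) = 1, we get a unique residue mod 385.
    Write x = 19 + 77·t and substitute into x ≡ 3 (mod 5): 77·t ≡ 3 − 19 = -16 (mod 5).
    Reduce coefficients mod 5: 2·t ≡ 4 (mod 5).
    The inverse of 2 mod 5 is 3 (since 2·3 = 6 = 1·5 + 1), so t ≡ 3·4 = 12 ≡ 2 (mod 5).
    Then x = 19 + 77·2 = 173, valid modulo lcm(77, 5) = 385: x ≡ 173 (mod 385).
Verify: 173 mod 11 = 8 ✓, 173 mod 7 = 5 ✓, 173 mod 5 = 3 ✓.

x ≡ 173 (mod 385).


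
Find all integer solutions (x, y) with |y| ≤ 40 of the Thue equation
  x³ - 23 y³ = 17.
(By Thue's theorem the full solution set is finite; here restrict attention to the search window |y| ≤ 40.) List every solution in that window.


The equation is x³ - 23y³ = 17. For fixed y, x³ = 23·y³ + 17, so a solution requires the RHS to be a perfect cube.
Strategy: iterate y from -40 to 40, compute RHS = 23·y³ + 17, and check whether it is a (positive or negative) perfect cube.
Check small values of y:
  y = 0: RHS = 17 is not a perfect cube.
  y = 1: RHS = 40 is not a perfect cube.
  y = -1: RHS = -6 is not a perfect cube.
  y = 2: RHS = 201 is not a perfect cube.
  y = -2: RHS = -167 is not a perfect cube.
  y = 3: RHS = 638 is not a perfect cube.
  y = -3: RHS = -604 is not a perfect cube.
Continuing the search up to |y| = 40 finds no solutions either.
No (x, y) in the scanned range satisfies the equation.

No integer solutions with |y| ≤ 40.


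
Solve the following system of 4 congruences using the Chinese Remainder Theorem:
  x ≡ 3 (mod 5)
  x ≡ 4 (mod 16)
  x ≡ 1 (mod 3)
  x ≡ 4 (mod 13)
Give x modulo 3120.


Product of moduli M = 5 · 16 · 3 · 13 = 3120.
Merge one congruence at a time:
  Start: x ≡ 3 (mod 5).
  Combine with x ≡ 4 (mod 16); new modulus lcm = 80.
    Write x = 3 + 5·t and substitute into x ≡ 4 (mod 16): 5·t ≡ 4 − 3 = 1 (mod 16).
    The inverse of 5 mod 16 is 13 (since 5·13 = 65 = 4·16 + 1), so t ≡ 13·1 = 13 ≡ 13 (mod 16).
    Then x = 3 + 5·13 = 68, valid modulo lcm(5, 16) = 80: x ≡ 68 (mod 80).
  Combine with x ≡ 1 (mod 3); new modulus lcm = 240.
    Write x = 68 + 80·t and substitute into x ≡ 1 (mod 3): 80·t ≡ 1 − 68 = -67 (mod 3).
    Reduce coefficients mod 3: 2·t ≡ 2 (mod 3).
    The inverse of 2 mod 3 is 2 (since 2·2 = 4 = 1·3 + 1), so t ≡ 2·2 = 4 ≡ 1 (mod 3).
    Then x = 68 + 80·1 = 148, valid modulo lcm(80, 3) = 240: x ≡ 148 (mod 240).
  Combine with x ≡ 4 (mod 13); new modulus lcm = 3120.
    Write x = 148 + 240·t and substitute into x ≡ 4 (mod 13): 240·t ≡ 4 − 148 = -144 (mod 13).
    Reduce coefficients mod 13: 6·t ≡ 12 (mod 13).
    The inverse of 6 mod 13 is 11 (since 6·11 = 66 = 5·13 + 1), so t ≡ 11·12 = 132 ≡ 2 (mod 13).
    Then x = 148 + 240·2 = 628, valid modulo lcm(240, 13) = 3120: x ≡ 628 (mod 3120).
Verify against each original: 628 mod 5 = 3, 628 mod 16 = 4, 628 mod 3 = 1, 628 mod 13 = 4.

x ≡ 628 (mod 3120).


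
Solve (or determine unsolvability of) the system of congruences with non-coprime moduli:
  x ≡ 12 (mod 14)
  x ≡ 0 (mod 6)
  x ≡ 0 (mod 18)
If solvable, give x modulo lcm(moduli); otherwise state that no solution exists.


Moduli 14, 6, 18 are not pairwise coprime, so CRT works modulo lcm(m_i) when all pairwise compatibility conditions hold.
Pairwise compatibility: gcd(m_i, m_j) must divide a_i - a_j for every pair.
Merge one congruence at a time:
  Start: x ≡ 12 (mod 14).
  Combine with x ≡ 0 (mod 6): gcd(14, 6) = 2; 0 - 12 = -12, which IS divisible by 2, so compatible.
    Write x = 12 + 14·t and substitute into x ≡ 0 (mod 6): 14·t ≡ 0 − 12 = -12 (mod 6).
    Divide the congruence (and modulus) by g = 2: 7·t ≡ -6 (mod 3).
    Reduce coefficients mod 3: 1·t ≡ 0 (mod 3).
    So t ≡ 0 (mod 3).
    Then x = 12 + 14·0 = 12, valid modulo lcm(14, 6) = 42: x ≡ 12 (mod 42).
  Combine with x ≡ 0 (mod 18): gcd(42, 18) = 6; 0 - 12 = -12, which IS divisible by 6, so compatible.
    Write x = 12 + 42·t and substitute into x ≡ 0 (mod 18): 42·t ≡ 0 − 12 = -12 (mod 18).
    Divide the congruence (and modulus) by g = 6: 7·t ≡ -2 (mod 3).
    Reduce coefficients mod 3: 1·t ≡ 1 (mod 3).
    So t ≡ 1 (mod 3).
    Then x = 12 + 42·1 = 54, valid modulo lcm(42, 18) = 126: x ≡ 54 (mod 126).
Verify: 54 mod 14 = 12, 54 mod 6 = 0, 54 mod 18 = 0.

x ≡ 54 (mod 126).


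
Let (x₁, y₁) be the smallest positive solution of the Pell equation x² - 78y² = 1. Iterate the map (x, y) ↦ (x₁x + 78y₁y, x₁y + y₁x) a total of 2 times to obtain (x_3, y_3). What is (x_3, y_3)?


Step 1: Find the fundamental solution (x₁, y₁) of x² - 78y² = 1.
  Expand √78 as a continued fraction. a₀ = ⌊√78⌋ = 8; iterate m_{k+1} = d_k·a_k − m_k, d_{k+1} = (78 − m_{k+1}²)/d_k, a_{k+1} = ⌊(a₀ + m_{k+1})/d_{k+1}⌋ (starting m₀ = 0, d₀ = 1), with convergents p_k = a_k·p_{k-1} + p_{k-2}, q_k = a_k·q_{k-1} + q_{k-2} (p₋₁ = 1, q₋₁ = 0):
  k = 0: a₀ = 8; p₀/q₀ = 8/1; p₀² − 78·q₀² = 64 − 78 = -14.
  k = 1: m = 8, d = 14, a = ⌊(8 + 8)/14⌋ = 1; p/q = (1·8 + 1)/(1·1 + 0) = 9/1; p² − 78·q² = 81 − 78 = 3.
  k = 2: m = 6, d = 3, a = ⌊(8 + 6)/3⌋ = 4; p/q = (4·9 + 8)/(4·1 + 1) = 44/5; p² − 78·q² = 1936 − 1950 = -14.
  k = 3: m = 6, d = 14, a = ⌊(8 + 6)/14⌋ = 1; p/q = (1·44 + 9)/(1·5 + 1) = 53/6; p² − 78·q² = 2809 − 2808 = 1.
  The first convergent with p² − 78·q² = 1 gives the fundamental solution (x₁, y₁) = (53, 6).
Step 2: Apply the recurrence (x_{n+1}, y_{n+1}) = (x₁x_n + 78y₁y_n, x₁y_n + y₁x_n) repeatedly.
  From (x_1, y_1) = (53, 6): x_2 = 53·53 + 78·6·6 = 5617; y_2 = 53·6 + 6·53 = 636.
  From (x_2, y_2) = (5617, 636): x_3 = 53·5617 + 78·6·636 = 595349; y_3 = 53·636 + 6·5617 = 67410.
Step 3: Verify x_3² - 78·y_3² = 354440431801 - 354440431800 = 1 (should be 1). ✓

(x_1, y_1) = (53, 6); (x_3, y_3) = (595349, 67410).


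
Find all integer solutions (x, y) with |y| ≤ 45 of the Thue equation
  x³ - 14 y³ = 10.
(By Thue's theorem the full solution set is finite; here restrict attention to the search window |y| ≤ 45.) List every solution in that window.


The equation is x³ - 14y³ = 10. For fixed y, x³ = 14·y³ + 10, so a solution requires the RHS to be a perfect cube.
Strategy: iterate y from -45 to 45, compute RHS = 14·y³ + 10, and check whether it is a (positive or negative) perfect cube.
Check small values of y:
  y = 0: RHS = 10 is not a perfect cube.
  y = 1: RHS = 24 is not a perfect cube.
  y = -1: RHS = -4 is not a perfect cube.
  y = 2: RHS = 122 is not a perfect cube.
  y = -2: RHS = -102 is not a perfect cube.
  y = 3: RHS = 388 is not a perfect cube.
  y = -3: RHS = -368 is not a perfect cube.
Continuing the search up to |y| = 45 finds no solutions either.
No (x, y) in the scanned range satisfies the equation.

No integer solutions with |y| ≤ 45.


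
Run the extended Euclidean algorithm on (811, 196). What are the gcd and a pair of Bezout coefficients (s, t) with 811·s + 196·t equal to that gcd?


Euclidean algorithm on (811, 196) — divide until remainder is 0:
  811 = 4 · 196 + 27
  196 = 7 · 27 + 7
  27 = 3 · 7 + 6
  7 = 1 · 6 + 1
  6 = 6 · 1 + 0
gcd(811, 196) = 1.
Track Bezout coefficients alongside the remainders: start with r₀ = 811 = a·1 + b·0 (s = 1, t = 0) and r₁ = 196 = a·0 + b·1 (s = 0, t = 1); each new remainder r_{k+1} = r_{k-1} − q_k·r_k inherits s_{k+1} = s_{k-1} − q_k·s_k, t_{k+1} = t_{k-1} − q_k·t_k, so r_k = a·s_k + b·t_k at every step:
  q = 4: r = 27, s = 1 − 4·0 = 1, t = 0 − 4·1 = -4  (check: 811·1 + 196·(-4) = 27)
  q = 7: r = 7, s = 0 − 7·1 = -7, t = 1 − 7·(-4) = 29  (check: 811·(-7) + 196·29 = 7)
  q = 3: r = 6, s = 1 − 3·(-7) = 22, t = -4 − 3·29 = -91  (check: 811·22 + 196·(-91) = 6)
  q = 1: r = 1, s = -7 − 1·22 = -29, t = 29 − 1·(-91) = 120  (check: 811·(-29) + 196·120 = 1)
The row with r = 1 (the gcd) gives the Bezout coefficients s = -29, t = 120.
Result: 811 · (-29) + 196 · (120) = 1.

gcd(811, 196) = 1; s = -29, t = 120 (check: 811·(-29) + 196·120 = 1).


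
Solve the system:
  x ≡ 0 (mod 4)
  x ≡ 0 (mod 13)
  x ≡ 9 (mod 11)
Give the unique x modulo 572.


Moduli 4, 13, 11 are pairwise coprime; by CRT there is a unique solution modulo M = 4 · 13 · 11 = 572.
Solve pairwise, accumulating the modulus:
  Start with x ≡ 0 (mod 4).
  Combine with x ≡ 0 (mod 13): since gcd(4, 13) = 1, we get a unique residue mod 52.
    Write x = 0 + 4·t and substitute into x ≡ 0 (mod 13): 4·t ≡ 0 − 0 = 0 (mod 13).
    The inverse of 4 mod 13 is 10 (since 4·10 = 40 = 3·13 + 1), so t ≡ 10·0 = 0 ≡ 0 (mod 13).
    Then x = 0 + 4·0 = 0, valid modulo lcm(4, 13) = 52: x ≡ 0 (mod 52).
  Combine with x ≡ 9 (mod 11): since gcd(52, 11) = 1, we get a unique residue mod 572.
    Write x = 0 + 52·t and substitute into x ≡ 9 (mod 11): 52·t ≡ 9 − 0 = 9 (mod 11).
    Reduce coefficients mod 11: 8·t ≡ 9 (mod 11).
    The inverse of 8 mod 11 is 7 (since 8·7 = 56 = 5·11 + 1), so t ≡ 7·9 = 63 ≡ 8 (mod 11).
    Then x = 0 + 52·8 = 416, valid modulo lcm(52, 11) = 572: x ≡ 416 (mod 572).
Verify: 416 mod 4 = 0 ✓, 416 mod 13 = 0 ✓, 416 mod 11 = 9 ✓.

x ≡ 416 (mod 572).


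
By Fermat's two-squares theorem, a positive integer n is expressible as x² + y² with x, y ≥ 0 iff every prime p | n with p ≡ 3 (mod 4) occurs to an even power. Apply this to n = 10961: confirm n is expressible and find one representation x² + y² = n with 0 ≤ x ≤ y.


Step 1: Factor n = 10961 = 97 · 113.
Step 2: Check the mod-4 condition on each prime factor: 97 ≡ 1 (mod 4), exponent 1; 113 ≡ 1 (mod 4), exponent 1.
All primes ≡ 3 (mod 4) appear to even exponent (or don't appear), so by the two-squares theorem n IS expressible as a sum of two squares.
Step 3: Build a representation. Here n = 97 · 113 is a product of primes ≡ 1 (mod 4). Each prime p ≡ 1 (mod 4) is itself a sum of two squares; find a² by testing p − a² for a perfect square:
  97: 97 − 1² = 96, 97 − 2² = 93, 97 − 3² = 88, 97 − 4² = 81 = 9² ⇒ 97 = 4² + 9².
  113: 113 − 1² = 112, 113 − 2² = 109, 113 − 3² = 104, 113 − 4² = 97, 113 − 5² = 88, 113 − 6² = 77, 113 − 7² = 64 = 8² ⇒ 113 = 7² + 8².
  Combine using the Brahmagupta–Fibonacci identity (a² + b²)(c² + d²) = (ac − bd)² + (ad + bc)² = (ac + bd)² + (ad − bc)²:
  97 · 113 = 10961: from (4² + 9²)(7² + 8²), take (4·7 − 9·8, 4·8 + 9·7) = (28 − 72, 32 + 63) = (-44, 95); dropping signs (only squares matter) gives (44, 95); check 44² + 95² = 1936 + 9025 = 10961 ✓.
Step 4: Order so x ≤ y and verify: 44² + 95² = 1936 + 9025 = 10961 = n. ✓

n = 10961 = 44² + 95² (one valid representation with x ≤ y).


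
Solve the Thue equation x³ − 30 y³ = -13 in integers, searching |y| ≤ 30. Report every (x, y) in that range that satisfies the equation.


The equation is x³ - 30y³ = -13. For fixed y, x³ = 30·y³ − 13, so a solution requires the RHS to be a perfect cube.
Strategy: iterate y from -30 to 30, compute RHS = 30·y³ − 13, and check whether it is a (positive or negative) perfect cube.
Check small values of y:
  y = 0: RHS = -13 is not a perfect cube.
  y = 1: RHS = 17 is not a perfect cube.
  y = -1: RHS = -43 is not a perfect cube.
  y = 2: RHS = 227 is not a perfect cube.
  y = -2: RHS = -253 is not a perfect cube.
  y = 3: RHS = 797 is not a perfect cube.
  y = -3: RHS = -823 is not a perfect cube.
Continuing the search up to |y| = 30 finds no solutions either.
No (x, y) in the scanned range satisfies the equation.

No integer solutions with |y| ≤ 30.


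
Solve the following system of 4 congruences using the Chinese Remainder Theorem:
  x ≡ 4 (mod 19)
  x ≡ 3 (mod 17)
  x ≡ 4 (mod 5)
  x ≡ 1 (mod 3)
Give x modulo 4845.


Product of moduli M = 19 · 17 · 5 · 3 = 4845.
Merge one congruence at a time:
  Start: x ≡ 4 (mod 19).
  Combine with x ≡ 3 (mod 17); new modulus lcm = 323.
    Write x = 4 + 19·t and substitute into x ≡ 3 (mod 17): 19·t ≡ 3 − 4 = -1 (mod 17).
    Reduce coefficients mod 17: 2·t ≡ 16 (mod 17).
    The inverse of 2 mod 17 is 9 (since 2·9 = 18 = 1·17 + 1), so t ≡ 9·16 = 144 ≡ 8 (mod 17).
    Then x = 4 + 19·8 = 156, valid modulo lcm(19, 17) = 323: x ≡ 156 (mod 323).
  Combine with x ≡ 4 (mod 5); new modulus lcm = 1615.
    Write x = 156 + 323·t and substitute into x ≡ 4 (mod 5): 323·t ≡ 4 − 156 = -152 (mod 5).
    Reduce coefficients mod 5: 3·t ≡ 3 (mod 5).
    The inverse of 3 mod 5 is 2 (since 3·2 = 6 = 1·5 + 1), so t ≡ 2·3 = 6 ≡ 1 (mod 5).
    Then x = 156 + 323·1 = 479, valid modulo lcm(323, 5) = 1615: x ≡ 479 (mod 1615).
  Combine with x ≡ 1 (mod 3); new modulus lcm = 4845.
    Write x = 479 + 1615·t and substitute into x ≡ 1 (mod 3): 1615·t ≡ 1 − 479 = -478 (mod 3).
    Reduce coefficients mod 3: 1·t ≡ 2 (mod 3).
    So t ≡ 2 (mod 3).
    Then x = 479 + 1615·2 = 3709, valid modulo lcm(1615, 3) = 4845: x ≡ 3709 (mod 4845).
Verify against each original: 3709 mod 19 = 4, 3709 mod 17 = 3, 3709 mod 5 = 4, 3709 mod 3 = 1.

x ≡ 3709 (mod 4845).


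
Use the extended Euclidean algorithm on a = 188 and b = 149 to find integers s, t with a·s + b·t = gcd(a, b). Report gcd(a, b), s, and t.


Euclidean algorithm on (188, 149) — divide until remainder is 0:
  188 = 1 · 149 + 39
  149 = 3 · 39 + 32
  39 = 1 · 32 + 7
  32 = 4 · 7 + 4
  7 = 1 · 4 + 3
  4 = 1 · 3 + 1
  3 = 3 · 1 + 0
gcd(188, 149) = 1.
Track Bezout coefficients alongside the remainders: start with r₀ = 188 = a·1 + b·0 (s = 1, t = 0) and r₁ = 149 = a·0 + b·1 (s = 0, t = 1); each new remainder r_{k+1} = r_{k-1} − q_k·r_k inherits s_{k+1} = s_{k-1} − q_k·s_k, t_{k+1} = t_{k-1} − q_k·t_k, so r_k = a·s_k + b·t_k at every step:
  q = 1: r = 39, s = 1 − 1·0 = 1, t = 0 − 1·1 = -1  (check: 188·1 + 149·(-1) = 39)
  q = 3: r = 32, s = 0 − 3·1 = -3, t = 1 − 3·(-1) = 4  (check: 188·(-3) + 149·4 = 32)
  q = 1: r = 7, s = 1 − 1·(-3) = 4, t = -1 − 1·4 = -5  (check: 188·4 + 149·(-5) = 7)
  q = 4: r = 4, s = -3 − 4·4 = -19, t = 4 − 4·(-5) = 24  (check: 188·(-19) + 149·24 = 4)
  q = 1: r = 3, s = 4 − 1·(-19) = 23, t = -5 − 1·24 = -29  (check: 188·23 + 149·(-29) = 3)
  q = 1: r = 1, s = -19 − 1·23 = -42, t = 24 − 1·(-29) = 53  (check: 188·(-42) + 149·53 = 1)
The row with r = 1 (the gcd) gives the Bezout coefficients s = -42, t = 53.
Result: 188 · (-42) + 149 · (53) = 1.

gcd(188, 149) = 1; s = -42, t = 53 (check: 188·(-42) + 149·53 = 1).


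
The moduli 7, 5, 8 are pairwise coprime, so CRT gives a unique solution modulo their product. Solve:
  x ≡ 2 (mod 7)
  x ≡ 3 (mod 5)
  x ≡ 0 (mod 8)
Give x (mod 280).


Moduli 7, 5, 8 are pairwise coprime; by CRT there is a unique solution modulo M = 7 · 5 · 8 = 280.
Solve pairwise, accumulating the modulus:
  Start with x ≡ 2 (mod 7).
  Combine with x ≡ 3 (mod 5): since gcd(7, 5) = 1, we get a unique residue mod 35.
    Write x = 2 + 7·t and substitute into x ≡ 3 (mod 5): 7·t ≡ 3 − 2 = 1 (mod 5).
    Reduce coefficients mod 5: 2·t ≡ 1 (mod 5).
    The inverse of 2 mod 5 is 3 (since 2·3 = 6 = 1·5 + 1), so t ≡ 3·1 = 3 ≡ 3 (mod 5).
    Then x = 2 + 7·3 = 23, valid modulo lcm(7, 5) = 35: x ≡ 23 (mod 35).
  Combine with x ≡ 0 (mod 8): since gcd(35, 8) = 1, we get a unique residue mod 280.
    Write x = 23 + 35·t and substitute into x ≡ 0 (mod 8): 35·t ≡ 0 − 23 = -23 (mod 8).
    Reduce coefficients mod 8: 3·t ≡ 1 (mod 8).
    The inverse of 3 mod 8 is 3 (since 3·3 = 9 = 1·8 + 1), so t ≡ 3·1 = 3 ≡ 3 (mod 8).
    Then x = 23 + 35·3 = 128, valid modulo lcm(35, 8) = 280: x ≡ 128 (mod 280).
Verify: 128 mod 7 = 2 ✓, 128 mod 5 = 3 ✓, 128 mod 8 = 0 ✓.

x ≡ 128 (mod 280).


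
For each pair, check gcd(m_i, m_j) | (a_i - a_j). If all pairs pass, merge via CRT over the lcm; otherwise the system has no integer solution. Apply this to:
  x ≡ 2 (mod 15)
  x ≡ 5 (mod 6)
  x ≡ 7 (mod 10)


Moduli 15, 6, 10 are not pairwise coprime, so CRT works modulo lcm(m_i) when all pairwise compatibility conditions hold.
Pairwise compatibility: gcd(m_i, m_j) must divide a_i - a_j for every pair.
Merge one congruence at a time:
  Start: x ≡ 2 (mod 15).
  Combine with x ≡ 5 (mod 6): gcd(15, 6) = 3; 5 - 2 = 3, which IS divisible by 3, so compatible.
    Write x = 2 + 15·t and substitute into x ≡ 5 (mod 6): 15·t ≡ 5 − 2 = 3 (mod 6).
    Divide the congruence (and modulus) by g = 3: 5·t ≡ 1 (mod 2).
    Reduce coefficients mod 2: 1·t ≡ 1 (mod 2).
    So t ≡ 1 (mod 2).
    Then x = 2 + 15·1 = 17, valid modulo lcm(15, 6) = 30: x ≡ 17 (mod 30).
  Combine with x ≡ 7 (mod 10): gcd(30, 10) = 10; 7 - 17 = -10, which IS divisible by 10, so compatible.
    Write x = 17 + 30·t and substitute into x ≡ 7 (mod 10): 30·t ≡ 7 − 17 = -10 (mod 10).
    Divide the congruence (and modulus) by g = 10: 3·t ≡ -1 (mod 1).
    Modulo 1 every t works; take t = 0.
    Then x = 17 + 30·0 = 17, valid modulo lcm(30, 10) = 30: x ≡ 17 (mod 30).
Verify: 17 mod 15 = 2, 17 mod 6 = 5, 17 mod 10 = 7.

x ≡ 17 (mod 30).


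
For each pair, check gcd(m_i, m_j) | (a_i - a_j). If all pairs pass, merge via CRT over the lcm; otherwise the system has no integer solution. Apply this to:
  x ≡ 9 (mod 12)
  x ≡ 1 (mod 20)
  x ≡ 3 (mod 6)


Moduli 12, 20, 6 are not pairwise coprime, so CRT works modulo lcm(m_i) when all pairwise compatibility conditions hold.
Pairwise compatibility: gcd(m_i, m_j) must divide a_i - a_j for every pair.
Merge one congruence at a time:
  Start: x ≡ 9 (mod 12).
  Combine with x ≡ 1 (mod 20): gcd(12, 20) = 4; 1 - 9 = -8, which IS divisible by 4, so compatible.
    Write x = 9 + 12·t and substitute into x ≡ 1 (mod 20): 12·t ≡ 1 − 9 = -8 (mod 20).
    Divide the congruence (and modulus) by g = 4: 3·t ≡ -2 (mod 5).
    Reduce coefficients mod 5: 3·t ≡ 3 (mod 5).
    The inverse of 3 mod 5 is 2 (since 3·2 = 6 = 1·5 + 1), so t ≡ 2·3 = 6 ≡ 1 (mod 5).
    Then x = 9 + 12·1 = 21, valid modulo lcm(12, 20) = 60: x ≡ 21 (mod 60).
  Combine with x ≡ 3 (mod 6): gcd(60, 6) = 6; 3 - 21 = -18, which IS divisible by 6, so compatible.
    Write x = 21 + 60·t and substitute into x ≡ 3 (mod 6): 60·t ≡ 3 − 21 = -18 (mod 6).
    Divide the congruence (and modulus) by g = 6: 10·t ≡ -3 (mod 1).
    Modulo 1 every t works; take t = 0.
    Then x = 21 + 60·0 = 21, valid modulo lcm(60, 6) = 60: x ≡ 21 (mod 60).
Verify: 21 mod 12 = 9, 21 mod 20 = 1, 21 mod 6 = 3.

x ≡ 21 (mod 60).


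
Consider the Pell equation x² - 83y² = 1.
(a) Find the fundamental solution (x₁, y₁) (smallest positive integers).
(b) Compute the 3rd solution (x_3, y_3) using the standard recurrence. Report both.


Step 1: Find the fundamental solution (x₁, y₁) of x² - 83y² = 1.
  Expand √83 as a continued fraction. a₀ = ⌊√83⌋ = 9; iterate m_{k+1} = d_k·a_k − m_k, d_{k+1} = (83 − m_{k+1}²)/d_k, a_{k+1} = ⌊(a₀ + m_{k+1})/d_{k+1}⌋ (starting m₀ = 0, d₀ = 1), with convergents p_k = a_k·p_{k-1} + p_{k-2}, q_k = a_k·q_{k-1} + q_{k-2} (p₋₁ = 1, q₋₁ = 0):
  k = 0: a₀ = 9; p₀/q₀ = 9/1; p₀² − 83·q₀² = 81 − 83 = -2.
  k = 1: m = 9, d = 2, a = ⌊(9 + 9)/2⌋ = 9; p/q = (9·9 + 1)/(9·1 + 0) = 82/9; p² − 83·q² = 6724 − 6723 = 1.
  The first convergent with p² − 83·q² = 1 gives the fundamental solution (x₁, y₁) = (82, 9).
Step 2: Apply the recurrence (x_{n+1}, y_{n+1}) = (x₁x_n + 83y₁y_n, x₁y_n + y₁x_n) repeatedly.
  From (x_1, y_1) = (82, 9): x_2 = 82·82 + 83·9·9 = 13447; y_2 = 82·9 + 9·82 = 1476.
  From (x_2, y_2) = (13447, 1476): x_3 = 82·13447 + 83·9·1476 = 2205226; y_3 = 82·1476 + 9·13447 = 242055.
Step 3: Verify x_3² - 83·y_3² = 4863021711076 - 4863021711075 = 1 (should be 1). ✓

(x_1, y_1) = (82, 9); (x_3, y_3) = (2205226, 242055).


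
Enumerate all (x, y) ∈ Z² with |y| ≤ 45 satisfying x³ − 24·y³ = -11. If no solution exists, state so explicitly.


The equation is x³ - 24y³ = -11. For fixed y, x³ = 24·y³ − 11, so a solution requires the RHS to be a perfect cube.
Strategy: iterate y from -45 to 45, compute RHS = 24·y³ − 11, and check whether it is a (positive or negative) perfect cube.
Check small values of y:
  y = 0: RHS = -11 is not a perfect cube.
  y = 1: RHS = 13 is not a perfect cube.
  y = -1: RHS = -35 is not a perfect cube.
  y = 2: RHS = 181 is not a perfect cube.
  y = -2: RHS = -203 is not a perfect cube.
  y = 3: RHS = 637 is not a perfect cube.
  y = -3: RHS = -659 is not a perfect cube.
Continuing the search up to |y| = 45 finds no solutions either.
No (x, y) in the scanned range satisfies the equation.

No integer solutions with |y| ≤ 45.


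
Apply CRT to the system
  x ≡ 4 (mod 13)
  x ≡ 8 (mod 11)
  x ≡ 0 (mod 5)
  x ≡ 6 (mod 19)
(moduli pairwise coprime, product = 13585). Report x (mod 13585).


Product of moduli M = 13 · 11 · 5 · 19 = 13585.
Merge one congruence at a time:
  Start: x ≡ 4 (mod 13).
  Combine with x ≡ 8 (mod 11); new modulus lcm = 143.
    Write x = 4 + 13·t and substitute into x ≡ 8 (mod 11): 13·t ≡ 8 − 4 = 4 (mod 11).
    Reduce coefficients mod 11: 2·t ≡ 4 (mod 11).
    The inverse of 2 mod 11 is 6 (since 2·6 = 12 = 1·11 + 1), so t ≡ 6·4 = 24 ≡ 2 (mod 11).
    Then x = 4 + 13·2 = 30, valid modulo lcm(13, 11) = 143: x ≡ 30 (mod 143).
  Combine with x ≡ 0 (mod 5); new modulus lcm = 715.
    Write x = 30 + 143·t and substitute into x ≡ 0 (mod 5): 143·t ≡ 0 − 30 = -30 (mod 5).
    Reduce coefficients mod 5: 3·t ≡ 0 (mod 5).
    The inverse of 3 mod 5 is 2 (since 3·2 = 6 = 1·5 + 1), so t ≡ 2·0 = 0 ≡ 0 (mod 5).
    Then x = 30 + 143·0 = 30, valid modulo lcm(143, 5) = 715: x ≡ 30 (mod 715).
  Combine with x ≡ 6 (mod 19); new modulus lcm = 13585.
    Write x = 30 + 715·t and substitute into x ≡ 6 (mod 19): 715·t ≡ 6 − 30 = -24 (mod 19).
    Reduce coefficients mod 19: 12·t ≡ 14 (mod 19).
    The inverse of 12 mod 19 is 8 (since 12·8 = 96 = 5·19 + 1), so t ≡ 8·14 = 112 ≡ 17 (mod 19).
    Then x = 30 + 715·17 = 12185, valid modulo lcm(715, 19) = 13585: x ≡ 12185 (mod 13585).
Verify against each original: 12185 mod 13 = 4, 12185 mod 11 = 8, 12185 mod 5 = 0, 12185 mod 19 = 6.

x ≡ 12185 (mod 13585).


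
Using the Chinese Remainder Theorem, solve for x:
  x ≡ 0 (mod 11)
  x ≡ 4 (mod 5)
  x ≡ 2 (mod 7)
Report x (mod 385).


Moduli 11, 5, 7 are pairwise coprime; by CRT there is a unique solution modulo M = 11 · 5 · 7 = 385.
Solve pairwise, accumulating the modulus:
  Start with x ≡ 0 (mod 11).
  Combine with x ≡ 4 (mod 5): since gcd(11, 5) = 1, we get a unique residue mod 55.
    Write x = 0 + 11·t and substitute into x ≡ 4 (mod 5): 11·t ≡ 4 − 0 = 4 (mod 5).
    Reduce coefficients mod 5: 1·t ≡ 4 (mod 5).
    So t ≡ 4 (mod 5).
    Then x = 0 + 11·4 = 44, valid modulo lcm(11, 5) = 55: x ≡ 44 (mod 55).
  Combine with x ≡ 2 (mod 7): since gcd(55, 7) = 1, we get a unique residue mod 385.
    Write x = 44 + 55·t and substitute into x ≡ 2 (mod 7): 55·t ≡ 2 − 44 = -42 (mod 7).
    Reduce coefficients mod 7: 6·t ≡ 0 (mod 7).
    The inverse of 6 mod 7 is 6 (since 6·6 = 36 = 5·7 + 1), so t ≡ 6·0 = 0 ≡ 0 (mod 7).
    Then x = 44 + 55·0 = 44, valid modulo lcm(55, 7) = 385: x ≡ 44 (mod 385).
Verify: 44 mod 11 = 0 ✓, 44 mod 5 = 4 ✓, 44 mod 7 = 2 ✓.

x ≡ 44 (mod 385).


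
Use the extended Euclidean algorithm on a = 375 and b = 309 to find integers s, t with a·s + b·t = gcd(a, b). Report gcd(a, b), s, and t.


Euclidean algorithm on (375, 309) — divide until remainder is 0:
  375 = 1 · 309 + 66
  309 = 4 · 66 + 45
  66 = 1 · 45 + 21
  45 = 2 · 21 + 3
  21 = 7 · 3 + 0
gcd(375, 309) = 3.
Track Bezout coefficients alongside the remainders: start with r₀ = 375 = a·1 + b·0 (s = 1, t = 0) and r₁ = 309 = a·0 + b·1 (s = 0, t = 1); each new remainder r_{k+1} = r_{k-1} − q_k·r_k inherits s_{k+1} = s_{k-1} − q_k·s_k, t_{k+1} = t_{k-1} − q_k·t_k, so r_k = a·s_k + b·t_k at every step:
  q = 1: r = 66, s = 1 − 1·0 = 1, t = 0 − 1·1 = -1  (check: 375·1 + 309·(-1) = 66)
  q = 4: r = 45, s = 0 − 4·1 = -4, t = 1 − 4·(-1) = 5  (check: 375·(-4) + 309·5 = 45)
  q = 1: r = 21, s = 1 − 1·(-4) = 5, t = -1 − 1·5 = -6  (check: 375·5 + 309·(-6) = 21)
  q = 2: r = 3, s = -4 − 2·5 = -14, t = 5 − 2·(-6) = 17  (check: 375·(-14) + 309·17 = 3)
The row with r = 3 (the gcd) gives the Bezout coefficients s = -14, t = 17.
Result: 375 · (-14) + 309 · (17) = 3.

gcd(375, 309) = 3; s = -14, t = 17 (check: 375·(-14) + 309·17 = 3).


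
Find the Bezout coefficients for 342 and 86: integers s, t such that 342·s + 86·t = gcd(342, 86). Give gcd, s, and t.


Euclidean algorithm on (342, 86) — divide until remainder is 0:
  342 = 3 · 86 + 84
  86 = 1 · 84 + 2
  84 = 42 · 2 + 0
gcd(342, 86) = 2.
Track Bezout coefficients alongside the remainders: start with r₀ = 342 = a·1 + b·0 (s = 1, t = 0) and r₁ = 86 = a·0 + b·1 (s = 0, t = 1); each new remainder r_{k+1} = r_{k-1} − q_k·r_k inherits s_{k+1} = s_{k-1} − q_k·s_k, t_{k+1} = t_{k-1} − q_k·t_k, so r_k = a·s_k + b·t_k at every step:
  q = 3: r = 84, s = 1 − 3·0 = 1, t = 0 − 3·1 = -3  (check: 342·1 + 86·(-3) = 84)
  q = 1: r = 2, s = 0 − 1·1 = -1, t = 1 − 1·(-3) = 4  (check: 342·(-1) + 86·4 = 2)
The row with r = 2 (the gcd) gives the Bezout coefficients s = -1, t = 4.
Result: 342 · (-1) + 86 · (4) = 2.

gcd(342, 86) = 2; s = -1, t = 4 (check: 342·(-1) + 86·4 = 2).


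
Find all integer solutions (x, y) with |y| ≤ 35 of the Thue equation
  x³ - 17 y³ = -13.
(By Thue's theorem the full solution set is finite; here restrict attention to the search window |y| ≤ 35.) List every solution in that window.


The equation is x³ - 17y³ = -13. For fixed y, x³ = 17·y³ − 13, so a solution requires the RHS to be a perfect cube.
Strategy: iterate y from -35 to 35, compute RHS = 17·y³ − 13, and check whether it is a (positive or negative) perfect cube.
Check small values of y:
  y = 0: RHS = -13 is not a perfect cube.
  y = 1: RHS = 4 is not a perfect cube.
  y = -1: RHS = -30 is not a perfect cube.
  y = 2: RHS = 123 is not a perfect cube.
  y = -2: RHS = -149 is not a perfect cube.
  y = 3: RHS = 446 is not a perfect cube.
  y = -3: RHS = -472 is not a perfect cube.
Continuing the search up to |y| = 35 finds no solutions either.
No (x, y) in the scanned range satisfies the equation.

No integer solutions with |y| ≤ 35.


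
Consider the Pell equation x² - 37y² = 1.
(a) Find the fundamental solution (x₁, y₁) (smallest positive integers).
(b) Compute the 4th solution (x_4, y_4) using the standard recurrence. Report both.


Step 1: Find the fundamental solution (x₁, y₁) of x² - 37y² = 1.
  Expand √37 as a continued fraction. a₀ = ⌊√37⌋ = 6; iterate m_{k+1} = d_k·a_k − m_k, d_{k+1} = (37 − m_{k+1}²)/d_k, a_{k+1} = ⌊(a₀ + m_{k+1})/d_{k+1}⌋ (starting m₀ = 0, d₀ = 1), with convergents p_k = a_k·p_{k-1} + p_{k-2}, q_k = a_k·q_{k-1} + q_{k-2} (p₋₁ = 1, q₋₁ = 0):
  k = 0: a₀ = 6; p₀/q₀ = 6/1; p₀² − 37·q₀² = 36 − 37 = -1.
  k = 1: m = 6, d = 1, a = ⌊(6 + 6)/1⌋ = 12; p/q = (12·6 + 1)/(12·1 + 0) = 73/12; p² − 37·q² = 5329 − 5328 = 1.
  The first convergent with p² − 37·q² = 1 gives the fundamental solution (x₁, y₁) = (73, 12).
Step 2: Apply the recurrence (x_{n+1}, y_{n+1}) = (x₁x_n + 37y₁y_n, x₁y_n + y₁x_n) repeatedly.
  From (x_1, y_1) = (73, 12): x_2 = 73·73 + 37·12·12 = 10657; y_2 = 73·12 + 12·73 = 1752.
  From (x_2, y_2) = (10657, 1752): x_3 = 73·10657 + 37·12·1752 = 1555849; y_3 = 73·1752 + 12·10657 = 255780.
  From (x_3, y_3) = (1555849, 255780): x_4 = 73·1555849 + 37·12·255780 = 227143297; y_4 = 73·255780 + 12·1555849 = 37342128.
Step 3: Verify x_4² - 37·y_4² = 51594077372030209 - 51594077372030208 = 1 (should be 1). ✓

(x_1, y_1) = (73, 12); (x_4, y_4) = (227143297, 37342128).


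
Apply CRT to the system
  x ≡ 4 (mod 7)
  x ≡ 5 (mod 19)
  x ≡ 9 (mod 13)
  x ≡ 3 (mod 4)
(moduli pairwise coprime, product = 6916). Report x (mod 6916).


Product of moduli M = 7 · 19 · 13 · 4 = 6916.
Merge one congruence at a time:
  Start: x ≡ 4 (mod 7).
  Combine with x ≡ 5 (mod 19); new modulus lcm = 133.
    Write x = 4 + 7·t and substitute into x ≡ 5 (mod 19): 7·t ≡ 5 − 4 = 1 (mod 19).
    The inverse of 7 mod 19 is 11 (since 7·11 = 77 = 4·19 + 1), so t ≡ 11·1 = 11 ≡ 11 (mod 19).
    Then x = 4 + 7·11 = 81, valid modulo lcm(7, 19) = 133: x ≡ 81 (mod 133).
  Combine with x ≡ 9 (mod 13); new modulus lcm = 1729.
    Write x = 81 + 133·t and substitute into x ≡ 9 (mod 13): 133·t ≡ 9 − 81 = -72 (mod 13).
    Reduce coefficients mod 13: 3·t ≡ 6 (mod 13).
    The inverse of 3 mod 13 is 9 (since 3·9 = 27 = 2·13 + 1), so t ≡ 9·6 = 54 ≡ 2 (mod 13).
    Then x = 81 + 133·2 = 347, valid modulo lcm(133, 13) = 1729: x ≡ 347 (mod 1729).
  Combine with x ≡ 3 (mod 4); new modulus lcm = 6916.
    Write x = 347 + 1729·t and substitute into x ≡ 3 (mod 4): 1729·t ≡ 3 − 347 = -344 (mod 4).
    Reduce coefficients mod 4: 1·t ≡ 0 (mod 4).
    So t ≡ 0 (mod 4).
    Then x = 347 + 1729·0 = 347, valid modulo lcm(1729, 4) = 6916: x ≡ 347 (mod 6916).
Verify against each original: 347 mod 7 = 4, 347 mod 19 = 5, 347 mod 13 = 9, 347 mod 4 = 3.

x ≡ 347 (mod 6916).


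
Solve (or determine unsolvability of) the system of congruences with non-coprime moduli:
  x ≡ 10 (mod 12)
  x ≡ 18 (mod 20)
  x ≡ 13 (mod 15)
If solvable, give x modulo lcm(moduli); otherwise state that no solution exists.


Moduli 12, 20, 15 are not pairwise coprime, so CRT works modulo lcm(m_i) when all pairwise compatibility conditions hold.
Pairwise compatibility: gcd(m_i, m_j) must divide a_i - a_j for every pair.
Merge one congruence at a time:
  Start: x ≡ 10 (mod 12).
  Combine with x ≡ 18 (mod 20): gcd(12, 20) = 4; 18 - 10 = 8, which IS divisible by 4, so compatible.
    Write x = 10 + 12·t and substitute into x ≡ 18 (mod 20): 12·t ≡ 18 − 10 = 8 (mod 20).
    Divide the congruence (and modulus) by g = 4: 3·t ≡ 2 (mod 5).
    The inverse of 3 mod 5 is 2 (since 3·2 = 6 = 1·5 + 1), so t ≡ 2·2 = 4 ≡ 4 (mod 5).
    Then x = 10 + 12·4 = 58, valid modulo lcm(12, 20) = 60: x ≡ 58 (mod 60).
  Combine with x ≡ 13 (mod 15): gcd(60, 15) = 15; 13 - 58 = -45, which IS divisible by 15, so compatible.
    Write x = 58 + 60·t and substitute into x ≡ 13 (mod 15): 60·t ≡ 13 − 58 = -45 (mod 15).
    Divide the congruence (and modulus) by g = 15: 4·t ≡ -3 (mod 1).
    Modulo 1 every t works; take t = 0.
    Then x = 58 + 60·0 = 58, valid modulo lcm(60, 15) = 60: x ≡ 58 (mod 60).
Verify: 58 mod 12 = 10, 58 mod 20 = 18, 58 mod 15 = 13.

x ≡ 58 (mod 60).


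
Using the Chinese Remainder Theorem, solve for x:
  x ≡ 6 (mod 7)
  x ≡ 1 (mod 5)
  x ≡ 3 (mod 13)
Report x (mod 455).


Moduli 7, 5, 13 are pairwise coprime; by CRT there is a unique solution modulo M = 7 · 5 · 13 = 455.
Solve pairwise, accumulating the modulus:
  Start with x ≡ 6 (mod 7).
  Combine with x ≡ 1 (mod 5): since gcd(7, 5) = 1, we get a unique residue mod 35.
    Write x = 6 + 7·t and substitute into x ≡ 1 (mod 5): 7·t ≡ 1 − 6 = -5 (mod 5).
    Reduce coefficients mod 5: 2·t ≡ 0 (mod 5).
    The inverse of 2 mod 5 is 3 (since 2·3 = 6 = 1·5 + 1), so t ≡ 3·0 = 0 ≡ 0 (mod 5).
    Then x = 6 + 7·0 = 6, valid modulo lcm(7, 5) = 35: x ≡ 6 (mod 35).
  Combine with x ≡ 3 (mod 13): since gcd(35, 13) = 1, we get a unique residue mod 455.
    Write x = 6 + 35·t and substitute into x ≡ 3 (mod 13): 35·t ≡ 3 − 6 = -3 (mod 13).
    Reduce coefficients mod 13: 9·t ≡ 10 (mod 13).
    The inverse of 9 mod 13 is 3 (since 9·3 = 27 = 2·13 + 1), so t ≡ 3·10 = 30 ≡ 4 (mod 13).
    Then x = 6 + 35·4 = 146, valid modulo lcm(35, 13) = 455: x ≡ 146 (mod 455).
Verify: 146 mod 7 = 6 ✓, 146 mod 5 = 1 ✓, 146 mod 13 = 3 ✓.

x ≡ 146 (mod 455).


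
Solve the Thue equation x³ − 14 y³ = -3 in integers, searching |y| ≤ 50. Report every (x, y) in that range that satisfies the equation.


The equation is x³ - 14y³ = -3. For fixed y, x³ = 14·y³ − 3, so a solution requires the RHS to be a perfect cube.
Strategy: iterate y from -50 to 50, compute RHS = 14·y³ − 3, and check whether it is a (positive or negative) perfect cube.
Check small values of y:
  y = 0: RHS = -3 is not a perfect cube.
  y = 1: RHS = 11 is not a perfect cube.
  y = -1: RHS = -17 is not a perfect cube.
  y = 2: RHS = 109 is not a perfect cube.
  y = -2: RHS = -115 is not a perfect cube.
  y = 3: RHS = 375 is not a perfect cube.
  y = -3: RHS = -381 is not a perfect cube.
Continuing the search up to |y| = 50 finds no solutions either.
No (x, y) in the scanned range satisfies the equation.

No integer solutions with |y| ≤ 50.
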